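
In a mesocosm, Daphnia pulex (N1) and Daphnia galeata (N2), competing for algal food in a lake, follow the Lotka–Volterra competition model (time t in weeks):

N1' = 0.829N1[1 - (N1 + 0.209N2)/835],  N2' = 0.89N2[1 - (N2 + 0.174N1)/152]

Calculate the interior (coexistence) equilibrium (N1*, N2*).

Setting both brackets to zero gives the nullclines N1 + 0.209N2 = 835 and 0.174N1 + N2 = 152.
Substituting N2 = 152 - 0.174N1 into the first: N1(1 - 0.209·0.174) = 835 - 0.209·152.
So N1* = 803/0.964 = 834, and then N2* = 152 - 0.174·834 = 6.96.

N1* ≈ 834, N2* ≈ 6.96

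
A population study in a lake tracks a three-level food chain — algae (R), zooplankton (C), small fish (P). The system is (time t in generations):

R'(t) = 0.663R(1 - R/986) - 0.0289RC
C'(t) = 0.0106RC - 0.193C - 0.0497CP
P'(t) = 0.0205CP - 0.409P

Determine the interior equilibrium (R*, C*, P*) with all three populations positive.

From dP/dt = 0: 0.0205C* = 0.409, so C* = 20.
From dR/dt = 0: 0.663(1 - R*/986) = 0.0289·20, giving R* = 986·(1 - 0.87) = 129.
From dC/dt = 0: 0.0106·129 - 0.193 = 0.0497P*, so P* = 1.17/0.0497 = 23.5.

R* ≈ 129, C* ≈ 20, P* ≈ 23.5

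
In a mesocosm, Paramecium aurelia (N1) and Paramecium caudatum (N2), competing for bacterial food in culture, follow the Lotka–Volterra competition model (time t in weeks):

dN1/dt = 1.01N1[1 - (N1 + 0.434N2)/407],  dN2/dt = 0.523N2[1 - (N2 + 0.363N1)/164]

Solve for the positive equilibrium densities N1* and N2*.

N1* ≈ 399, N2* ≈ 19.3

Setting both brackets to zero gives the nullclines N1 + 0.434N2 = 407 and 0.363N1 + N2 = 164.
Substituting N2 = 164 - 0.363N1 into the first: N1(1 - 0.434·0.363) = 407 - 0.434·164.
So N1* = 336/0.842 = 399, and then N2* = 164 - 0.363·399 = 19.3.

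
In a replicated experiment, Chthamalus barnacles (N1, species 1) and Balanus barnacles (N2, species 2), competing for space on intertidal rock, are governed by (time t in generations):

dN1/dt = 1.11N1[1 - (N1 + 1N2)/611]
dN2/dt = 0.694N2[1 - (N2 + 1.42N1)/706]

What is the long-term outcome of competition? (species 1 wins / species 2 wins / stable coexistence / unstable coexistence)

unstable coexistence (outcome depends on initial conditions)

Compare the nullcline intercepts: K1/α12 = 611/1 = 611 < K2 = 706; K2/α21 = 706/1.42 = 497 < K1 = 611.
Since both are reversed, neither can invade when rare; the interior point is a saddle.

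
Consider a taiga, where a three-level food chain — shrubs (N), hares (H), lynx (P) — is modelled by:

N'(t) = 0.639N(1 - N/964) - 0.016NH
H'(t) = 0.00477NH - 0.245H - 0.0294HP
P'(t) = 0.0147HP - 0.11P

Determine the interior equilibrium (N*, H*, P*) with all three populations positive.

From dP/dt = 0: 0.0147H* = 0.11, so H* = 7.48.
From dN/dt = 0: 0.639(1 - N*/964) = 0.016·7.48, giving N* = 964·(1 - 0.187) = 783.
From dH/dt = 0: 0.00477·783 - 0.245 = 0.0294P*, so P* = 3.49/0.0294 = 119.

N* ≈ 783, H* ≈ 7.48, P* ≈ 119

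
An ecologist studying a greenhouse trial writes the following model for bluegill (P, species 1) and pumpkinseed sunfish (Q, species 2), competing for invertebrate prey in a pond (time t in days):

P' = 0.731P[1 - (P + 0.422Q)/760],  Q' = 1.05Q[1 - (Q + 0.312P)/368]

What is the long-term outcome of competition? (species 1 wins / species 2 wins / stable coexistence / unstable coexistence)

stable coexistence

Compare the nullcline intercepts: K1/α12 = 760/0.422 = 1800 > K2 = 368; K2/α21 = 368/0.312 = 1180 > K1 = 760.
Since both inequalities hold, each species can invade when rare, so the interior equilibrium is stable.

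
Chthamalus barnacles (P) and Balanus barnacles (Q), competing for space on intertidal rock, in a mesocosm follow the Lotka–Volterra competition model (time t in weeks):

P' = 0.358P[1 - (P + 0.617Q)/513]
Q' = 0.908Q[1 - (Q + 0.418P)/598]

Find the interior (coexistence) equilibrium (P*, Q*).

P* ≈ 194, Q* ≈ 517

Setting both brackets to zero gives the nullclines P + 0.617Q = 513 and 0.418P + Q = 598.
Substituting Q = 598 - 0.418P into the first: P(1 - 0.617·0.418) = 513 - 0.617·598.
So P* = 144/0.742 = 194, and then Q* = 598 - 0.418·194 = 517.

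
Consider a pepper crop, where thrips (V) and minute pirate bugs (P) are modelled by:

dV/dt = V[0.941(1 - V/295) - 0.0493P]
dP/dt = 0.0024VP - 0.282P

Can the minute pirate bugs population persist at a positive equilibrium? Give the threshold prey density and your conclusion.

The predator equation gives dP/dt > 0 only when V > 0.282/0.0024 = 118.
Without the predator, V → K = 295. Since 295 > 118, the predator can invade and persist.

Threshold V = 118; K > 118, so yes, the predator persists.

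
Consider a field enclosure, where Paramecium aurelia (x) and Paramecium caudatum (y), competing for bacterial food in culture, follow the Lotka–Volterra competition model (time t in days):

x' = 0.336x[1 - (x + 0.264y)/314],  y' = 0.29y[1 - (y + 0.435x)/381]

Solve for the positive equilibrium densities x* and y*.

Setting both brackets to zero gives the nullclines x + 0.264y = 314 and 0.435x + y = 381.
Substituting y = 381 - 0.435x into the first: x(1 - 0.264·0.435) = 314 - 0.264·381.
So x* = 213/0.885 = 241, and then y* = 381 - 0.435·241 = 276.

x* ≈ 241, y* ≈ 276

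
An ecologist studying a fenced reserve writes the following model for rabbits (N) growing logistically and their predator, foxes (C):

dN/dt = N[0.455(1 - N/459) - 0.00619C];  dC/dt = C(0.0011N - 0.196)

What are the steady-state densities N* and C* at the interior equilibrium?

N* ≈ 178, C* ≈ 45

From dC/dt = 0 with C > 0: 0.0011N* = 0.196, so N* = 178.
Substitute into dN/dt = 0: 0.455(1 - 178/459) = 0.00619C*.
The bracket is 0.612, giving C* = 0.278/0.00619 = 45.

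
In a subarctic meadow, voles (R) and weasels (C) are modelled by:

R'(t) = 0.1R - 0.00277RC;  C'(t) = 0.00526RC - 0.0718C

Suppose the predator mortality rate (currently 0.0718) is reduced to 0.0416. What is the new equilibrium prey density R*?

R* ≈ 7.91

At the interior fixed point, setting dC/dt = 0 with C > 0 fixes R* = (predator death rate)/(RC coefficient) — independent of the other coefficients.
With the change, R* = 0.0416/0.00526 = 7.91; it falls from 13.7.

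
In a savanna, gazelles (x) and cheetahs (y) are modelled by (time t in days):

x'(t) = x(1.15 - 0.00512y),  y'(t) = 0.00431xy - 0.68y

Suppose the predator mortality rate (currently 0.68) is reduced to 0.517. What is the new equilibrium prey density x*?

At the interior fixed point, setting dy/dt = 0 with y > 0 fixes x* = (predator death rate)/(xy coefficient) — independent of the other coefficients.
With the change, x* = 0.517/0.00431 = 120; it falls from 158.

x* ≈ 120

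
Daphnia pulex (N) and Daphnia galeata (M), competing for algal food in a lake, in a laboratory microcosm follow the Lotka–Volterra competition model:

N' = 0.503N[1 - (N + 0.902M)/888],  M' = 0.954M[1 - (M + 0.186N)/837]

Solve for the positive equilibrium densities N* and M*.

Setting both brackets to zero gives the nullclines N + 0.902M = 888 and 0.186N + M = 837.
Substituting M = 837 - 0.186N into the first: N(1 - 0.902·0.186) = 888 - 0.902·837.
So N* = 133/0.832 = 160, and then M* = 837 - 0.186·160 = 807.

N* ≈ 160, M* ≈ 807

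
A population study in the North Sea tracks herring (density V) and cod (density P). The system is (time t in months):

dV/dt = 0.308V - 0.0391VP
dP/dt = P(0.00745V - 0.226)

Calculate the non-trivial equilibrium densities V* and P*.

Set dP/dt = 0 with P > 0: 0.00745V - 0.226 = 0, so V* = 0.226/0.00745 = 30.3.
Set dV/dt = 0 with V > 0: 0.308 - 0.0391P = 0, so P* = 0.308/0.0391 = 7.88.

V* ≈ 30.3, P* ≈ 7.88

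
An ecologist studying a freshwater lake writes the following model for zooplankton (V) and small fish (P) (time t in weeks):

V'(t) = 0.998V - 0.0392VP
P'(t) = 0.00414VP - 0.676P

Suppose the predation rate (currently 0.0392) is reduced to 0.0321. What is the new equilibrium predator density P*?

P* ≈ 31.1

At the interior fixed point, setting dV/dt = 0 with V > 0 fixes P* = (prey growth rate)/(VP coefficient) — independent of the other coefficients.
With the change, P* = 0.998/0.0321 = 31.1; it rises from 25.5.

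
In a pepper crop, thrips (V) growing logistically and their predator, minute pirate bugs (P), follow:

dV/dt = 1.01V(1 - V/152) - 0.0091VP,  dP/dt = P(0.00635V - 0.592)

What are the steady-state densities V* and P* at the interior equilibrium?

From dP/dt = 0 with P > 0: 0.00635V* = 0.592, so V* = 93.2.
Substitute into dV/dt = 0: 1.01(1 - 93.2/152) = 0.0091P*.
The bracket is 0.387, giving P* = 0.391/0.0091 = 42.9.

V* ≈ 93.2, P* ≈ 42.9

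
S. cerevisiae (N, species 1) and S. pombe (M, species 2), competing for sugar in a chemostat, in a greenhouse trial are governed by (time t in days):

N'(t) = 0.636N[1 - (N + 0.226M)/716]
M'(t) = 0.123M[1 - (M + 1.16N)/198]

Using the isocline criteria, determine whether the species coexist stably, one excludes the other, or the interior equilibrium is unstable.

species 1 excludes species 2

Compare the nullcline intercepts: K1/α12 = 716/0.226 = 3170 > K2 = 198; K2/α21 = 198/1.16 = 171 < K1 = 716.
Since the inequalities point opposite ways, species 1 can invade but species 2 cannot.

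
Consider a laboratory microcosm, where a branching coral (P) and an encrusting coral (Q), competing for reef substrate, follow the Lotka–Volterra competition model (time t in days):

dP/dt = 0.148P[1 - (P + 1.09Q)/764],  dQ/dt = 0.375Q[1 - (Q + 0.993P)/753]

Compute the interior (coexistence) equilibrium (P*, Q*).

P* ≈ 689, Q* ≈ 68.6

Setting both brackets to zero gives the nullclines P + 1.09Q = 764 and 0.993P + Q = 753.
Substituting Q = 753 - 0.993P into the first: P(1 - 1.09·0.993) = 764 - 1.09·753.
So P* = -56.8/-0.0824 = 689, and then Q* = 753 - 0.993·689 = 68.6.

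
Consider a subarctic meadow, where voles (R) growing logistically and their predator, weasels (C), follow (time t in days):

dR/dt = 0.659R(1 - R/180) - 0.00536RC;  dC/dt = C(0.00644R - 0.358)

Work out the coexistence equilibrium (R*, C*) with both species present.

R* ≈ 55.6, C* ≈ 85

From dC/dt = 0 with C > 0: 0.00644R* = 0.358, so R* = 55.6.
Substitute into dR/dt = 0: 0.659(1 - 55.6/180) = 0.00536C*.
The bracket is 0.691, giving C* = 0.455/0.00536 = 85.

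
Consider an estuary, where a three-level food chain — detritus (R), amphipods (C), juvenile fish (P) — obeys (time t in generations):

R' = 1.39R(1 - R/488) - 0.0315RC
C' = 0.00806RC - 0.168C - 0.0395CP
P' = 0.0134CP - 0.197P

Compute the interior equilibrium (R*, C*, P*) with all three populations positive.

R* ≈ 325, C* ≈ 14.7, P* ≈ 62.1

From dP/dt = 0: 0.0134C* = 0.197, so C* = 14.7.
From dR/dt = 0: 1.39(1 - R*/488) = 0.0315·14.7, giving R* = 488·(1 - 0.333) = 325.
From dC/dt = 0: 0.00806·325 - 0.168 = 0.0395P*, so P* = 2.45/0.0395 = 62.1.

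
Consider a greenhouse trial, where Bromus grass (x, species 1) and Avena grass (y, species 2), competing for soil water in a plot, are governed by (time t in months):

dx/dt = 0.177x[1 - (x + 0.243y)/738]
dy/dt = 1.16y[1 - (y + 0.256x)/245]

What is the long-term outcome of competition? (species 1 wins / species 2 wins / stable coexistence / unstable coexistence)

stable coexistence

Compare the nullcline intercepts: K1/α12 = 738/0.243 = 3040 > K2 = 245; K2/α21 = 245/0.256 = 957 > K1 = 738.
Since both inequalities hold, each species can invade when rare, so the interior equilibrium is stable.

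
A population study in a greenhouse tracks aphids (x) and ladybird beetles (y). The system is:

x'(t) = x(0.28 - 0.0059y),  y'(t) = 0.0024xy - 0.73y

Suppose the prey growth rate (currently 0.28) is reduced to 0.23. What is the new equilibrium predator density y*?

At the interior fixed point, setting dx/dt = 0 with x > 0 fixes y* = (prey growth rate)/(xy coefficient) — independent of the other coefficients.
With the change, y* = 0.23/0.0059 = 39; it falls from 47.5.

y* ≈ 39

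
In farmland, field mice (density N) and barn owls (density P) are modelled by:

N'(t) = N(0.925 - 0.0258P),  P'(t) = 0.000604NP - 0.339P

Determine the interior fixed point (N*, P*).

Set dP/dt = 0 with P > 0: 0.000604N - 0.339 = 0, so N* = 0.339/0.000604 = 561.
Set dN/dt = 0 with N > 0: 0.925 - 0.0258P = 0, so P* = 0.925/0.0258 = 35.9.

N* ≈ 561, P* ≈ 35.9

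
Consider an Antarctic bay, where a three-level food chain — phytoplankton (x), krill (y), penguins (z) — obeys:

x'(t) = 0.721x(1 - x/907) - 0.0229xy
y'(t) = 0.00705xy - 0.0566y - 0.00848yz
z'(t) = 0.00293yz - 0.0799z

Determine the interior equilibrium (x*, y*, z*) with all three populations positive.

From dz/dt = 0: 0.00293y* = 0.0799, so y* = 27.3.
From dx/dt = 0: 0.721(1 - x*/907) = 0.0229·27.3, giving x* = 907·(1 - 0.866) = 121.
From dy/dt = 0: 0.00705·121 - 0.0566 = 0.00848z*, so z* = 0.799/0.00848 = 94.3.

x* ≈ 121, y* ≈ 27.3, z* ≈ 94.3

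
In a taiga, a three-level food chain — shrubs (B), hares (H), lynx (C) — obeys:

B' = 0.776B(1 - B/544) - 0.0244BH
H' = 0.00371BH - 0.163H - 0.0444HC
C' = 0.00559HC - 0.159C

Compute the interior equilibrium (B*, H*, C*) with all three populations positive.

B* ≈ 57.5, H* ≈ 28.4, C* ≈ 1.13

From dC/dt = 0: 0.00559H* = 0.159, so H* = 28.4.
From dB/dt = 0: 0.776(1 - B*/544) = 0.0244·28.4, giving B* = 544·(1 - 0.894) = 57.5.
From dH/dt = 0: 0.00371·57.5 - 0.163 = 0.0444C*, so C* = 0.0502/0.0444 = 1.13.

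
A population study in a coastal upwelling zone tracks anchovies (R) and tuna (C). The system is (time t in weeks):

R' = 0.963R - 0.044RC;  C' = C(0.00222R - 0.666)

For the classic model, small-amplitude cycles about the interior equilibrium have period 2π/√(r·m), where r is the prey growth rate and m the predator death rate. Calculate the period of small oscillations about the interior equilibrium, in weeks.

T ≈ 7.85 weeks

Here r = 0.963 and m = 0.666, so r·m = 0.641.
ω = √0.641 = 0.801 per week, hence T = 2π/ω ≈ 7.85 weeks.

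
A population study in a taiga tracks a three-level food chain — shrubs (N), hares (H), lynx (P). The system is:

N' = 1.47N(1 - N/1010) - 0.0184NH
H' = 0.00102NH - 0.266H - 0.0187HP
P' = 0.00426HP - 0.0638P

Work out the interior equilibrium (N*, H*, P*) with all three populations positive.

From dP/dt = 0: 0.00426H* = 0.0638, so H* = 15.
From dN/dt = 0: 1.47(1 - N*/1010) = 0.0184·15, giving N* = 1010·(1 - 0.187) = 821.
From dH/dt = 0: 0.00102·821 - 0.266 = 0.0187P*, so P* = 0.571/0.0187 = 30.5.

N* ≈ 821, H* ≈ 15, P* ≈ 30.5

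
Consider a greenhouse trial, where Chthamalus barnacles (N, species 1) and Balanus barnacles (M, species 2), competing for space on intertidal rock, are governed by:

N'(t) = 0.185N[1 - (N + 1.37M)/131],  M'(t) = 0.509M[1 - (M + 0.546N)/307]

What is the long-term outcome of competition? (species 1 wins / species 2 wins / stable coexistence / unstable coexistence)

Compare the nullcline intercepts: K1/α12 = 131/1.37 = 95.6 < K2 = 307; K2/α21 = 307/0.546 = 562 > K1 = 131.
Since the inequalities point opposite ways, species 2 can invade but species 1 cannot.

species 2 excludes species 1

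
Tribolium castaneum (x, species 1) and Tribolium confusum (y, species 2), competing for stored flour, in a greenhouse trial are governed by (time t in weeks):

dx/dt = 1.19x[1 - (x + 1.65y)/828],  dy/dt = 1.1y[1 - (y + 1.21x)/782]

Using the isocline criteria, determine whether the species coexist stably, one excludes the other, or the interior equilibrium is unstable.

Compare the nullcline intercepts: K1/α12 = 828/1.65 = 502 < K2 = 782; K2/α21 = 782/1.21 = 646 < K1 = 828.
Since both are reversed, neither can invade when rare; the interior point is a saddle.

unstable coexistence (outcome depends on initial conditions)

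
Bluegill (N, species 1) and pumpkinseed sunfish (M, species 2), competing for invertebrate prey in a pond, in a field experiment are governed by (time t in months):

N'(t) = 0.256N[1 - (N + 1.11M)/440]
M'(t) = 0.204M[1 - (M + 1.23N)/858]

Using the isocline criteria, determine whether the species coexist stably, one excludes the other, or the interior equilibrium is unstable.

Compare the nullcline intercepts: K1/α12 = 440/1.11 = 396 < K2 = 858; K2/α21 = 858/1.23 = 698 > K1 = 440.
Since the inequalities point opposite ways, species 2 can invade but species 1 cannot.

species 2 excludes species 1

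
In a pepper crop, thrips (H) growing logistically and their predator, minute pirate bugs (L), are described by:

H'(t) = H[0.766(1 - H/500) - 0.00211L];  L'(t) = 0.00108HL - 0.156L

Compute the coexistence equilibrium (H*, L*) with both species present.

From dL/dt = 0 with L > 0: 0.00108H* = 0.156, so H* = 144.
Substitute into dH/dt = 0: 0.766(1 - 144/500) = 0.00211L*.
The bracket is 0.711, giving L* = 0.545/0.00211 = 258.

H* ≈ 144, L* ≈ 258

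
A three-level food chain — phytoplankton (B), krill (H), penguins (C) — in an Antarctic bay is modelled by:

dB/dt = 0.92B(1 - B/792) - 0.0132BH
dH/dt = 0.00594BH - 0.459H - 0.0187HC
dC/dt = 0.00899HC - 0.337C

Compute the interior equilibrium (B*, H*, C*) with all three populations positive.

From dC/dt = 0: 0.00899H* = 0.337, so H* = 37.5.
From dB/dt = 0: 0.92(1 - B*/792) = 0.0132·37.5, giving B* = 792·(1 - 0.538) = 366.
From dH/dt = 0: 0.00594·366 - 0.459 = 0.0187C*, so C* = 1.72/0.0187 = 91.7.

B* ≈ 366, H* ≈ 37.5, C* ≈ 91.7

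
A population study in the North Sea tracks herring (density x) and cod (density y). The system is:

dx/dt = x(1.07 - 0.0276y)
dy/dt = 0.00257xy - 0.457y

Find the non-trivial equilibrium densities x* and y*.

x* ≈ 178, y* ≈ 38.8

Set dy/dt = 0 with y > 0: 0.00257x - 0.457 = 0, so x* = 0.457/0.00257 = 178.
Set dx/dt = 0 with x > 0: 1.07 - 0.0276y = 0, so y* = 1.07/0.0276 = 38.8.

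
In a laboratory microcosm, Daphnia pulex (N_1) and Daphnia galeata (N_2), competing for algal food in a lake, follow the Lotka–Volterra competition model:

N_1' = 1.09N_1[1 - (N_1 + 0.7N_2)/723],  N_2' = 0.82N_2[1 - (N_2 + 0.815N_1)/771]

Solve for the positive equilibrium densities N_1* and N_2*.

N_1* ≈ 427, N_2* ≈ 423

Setting both brackets to zero gives the nullclines N_1 + 0.7N_2 = 723 and 0.815N_1 + N_2 = 771.
Substituting N_2 = 771 - 0.815N_1 into the first: N_1(1 - 0.7·0.815) = 723 - 0.7·771.
So N_1* = 183/0.43 = 427, and then N_2* = 771 - 0.815·427 = 423.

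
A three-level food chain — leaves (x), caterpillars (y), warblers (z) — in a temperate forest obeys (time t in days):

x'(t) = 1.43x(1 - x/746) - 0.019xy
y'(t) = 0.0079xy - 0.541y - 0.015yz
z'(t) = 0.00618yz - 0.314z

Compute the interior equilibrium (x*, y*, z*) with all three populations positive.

From dz/dt = 0: 0.00618y* = 0.314, so y* = 50.8.
From dx/dt = 0: 1.43(1 - x*/746) = 0.019·50.8, giving x* = 746·(1 - 0.675) = 242.
From dy/dt = 0: 0.0079·242 - 0.541 = 0.015z*, so z* = 1.37/0.015 = 91.6.

x* ≈ 242, y* ≈ 50.8, z* ≈ 91.6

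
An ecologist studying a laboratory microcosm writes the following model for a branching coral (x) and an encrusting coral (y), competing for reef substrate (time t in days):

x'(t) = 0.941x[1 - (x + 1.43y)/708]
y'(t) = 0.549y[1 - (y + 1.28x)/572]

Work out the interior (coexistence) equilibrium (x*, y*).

x* ≈ 132, y* ≈ 403

Setting both brackets to zero gives the nullclines x + 1.43y = 708 and 1.28x + y = 572.
Substituting y = 572 - 1.28x into the first: x(1 - 1.43·1.28) = 708 - 1.43·572.
So x* = -110/-0.83 = 132, and then y* = 572 - 1.28·132 = 403.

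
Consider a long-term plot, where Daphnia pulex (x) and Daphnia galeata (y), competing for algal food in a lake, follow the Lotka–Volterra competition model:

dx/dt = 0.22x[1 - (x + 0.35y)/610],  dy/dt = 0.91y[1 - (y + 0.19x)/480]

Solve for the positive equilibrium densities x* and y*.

Setting both brackets to zero gives the nullclines x + 0.35y = 610 and 0.19x + y = 480.
Substituting y = 480 - 0.19x into the first: x(1 - 0.35·0.19) = 610 - 0.35·480.
So x* = 442/0.933 = 473, and then y* = 480 - 0.19·473 = 390.

x* ≈ 473, y* ≈ 390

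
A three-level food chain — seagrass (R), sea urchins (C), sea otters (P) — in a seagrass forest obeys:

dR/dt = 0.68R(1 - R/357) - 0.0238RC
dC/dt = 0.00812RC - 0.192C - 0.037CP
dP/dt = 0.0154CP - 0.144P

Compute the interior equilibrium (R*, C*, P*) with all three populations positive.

From dP/dt = 0: 0.0154C* = 0.144, so C* = 9.35.
From dR/dt = 0: 0.68(1 - R*/357) = 0.0238·9.35, giving R* = 357·(1 - 0.327) = 240.
From dC/dt = 0: 0.00812·240 - 0.192 = 0.037P*, so P* = 1.76/0.037 = 47.5.

R* ≈ 240, C* ≈ 9.35, P* ≈ 47.5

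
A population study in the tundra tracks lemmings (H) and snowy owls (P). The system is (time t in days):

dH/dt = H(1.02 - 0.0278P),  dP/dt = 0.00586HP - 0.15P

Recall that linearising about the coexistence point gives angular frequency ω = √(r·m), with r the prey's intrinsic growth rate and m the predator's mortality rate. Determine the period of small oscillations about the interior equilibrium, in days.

T ≈ 16.1 days

Here r = 1.02 and m = 0.15, so r·m = 0.153.
ω = √0.153 = 0.391 per day, hence T = 2π/ω ≈ 16.1 days.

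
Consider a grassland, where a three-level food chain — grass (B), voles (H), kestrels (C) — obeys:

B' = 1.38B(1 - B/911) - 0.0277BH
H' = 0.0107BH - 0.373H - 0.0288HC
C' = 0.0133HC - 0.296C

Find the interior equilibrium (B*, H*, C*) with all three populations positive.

B* ≈ 504, H* ≈ 22.3, C* ≈ 174

From dC/dt = 0: 0.0133H* = 0.296, so H* = 22.3.
From dB/dt = 0: 1.38(1 - B*/911) = 0.0277·22.3, giving B* = 911·(1 - 0.447) = 504.
From dH/dt = 0: 0.0107·504 - 0.373 = 0.0288C*, so C* = 5.02/0.0288 = 174.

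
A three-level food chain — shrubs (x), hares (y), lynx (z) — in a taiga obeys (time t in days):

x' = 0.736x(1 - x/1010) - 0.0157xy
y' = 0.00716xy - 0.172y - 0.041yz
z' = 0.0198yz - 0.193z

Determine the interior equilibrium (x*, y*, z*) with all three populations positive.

x* ≈ 800, y* ≈ 9.75, z* ≈ 136

From dz/dt = 0: 0.0198y* = 0.193, so y* = 9.75.
From dx/dt = 0: 0.736(1 - x*/1010) = 0.0157·9.75, giving x* = 1010·(1 - 0.208) = 800.
From dy/dt = 0: 0.00716·800 - 0.172 = 0.041z*, so z* = 5.56/0.041 = 136.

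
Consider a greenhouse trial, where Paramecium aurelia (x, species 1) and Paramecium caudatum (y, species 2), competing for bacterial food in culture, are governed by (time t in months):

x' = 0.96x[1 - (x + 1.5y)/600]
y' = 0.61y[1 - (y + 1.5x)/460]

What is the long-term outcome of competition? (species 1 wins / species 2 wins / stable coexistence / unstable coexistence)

unstable coexistence (outcome depends on initial conditions)

Compare the nullcline intercepts: K1/α12 = 600/1.5 = 400 < K2 = 460; K2/α21 = 460/1.5 = 307 < K1 = 600.
Since both are reversed, neither can invade when rare; the interior point is a saddle.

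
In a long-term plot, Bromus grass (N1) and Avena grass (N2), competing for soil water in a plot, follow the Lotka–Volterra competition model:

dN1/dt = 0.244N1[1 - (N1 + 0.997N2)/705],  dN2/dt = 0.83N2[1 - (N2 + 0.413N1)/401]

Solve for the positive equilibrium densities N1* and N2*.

N1* ≈ 519, N2* ≈ 187

Setting both brackets to zero gives the nullclines N1 + 0.997N2 = 705 and 0.413N1 + N2 = 401.
Substituting N2 = 401 - 0.413N1 into the first: N1(1 - 0.997·0.413) = 705 - 0.997·401.
So N1* = 305/0.588 = 519, and then N2* = 401 - 0.413·519 = 187.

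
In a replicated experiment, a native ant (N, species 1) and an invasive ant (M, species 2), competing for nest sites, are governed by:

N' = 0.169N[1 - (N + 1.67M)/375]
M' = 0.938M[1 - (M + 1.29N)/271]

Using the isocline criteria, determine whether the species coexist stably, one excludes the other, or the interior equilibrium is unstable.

Compare the nullcline intercepts: K1/α12 = 375/1.67 = 225 < K2 = 271; K2/α21 = 271/1.29 = 210 < K1 = 375.
Since both are reversed, neither can invade when rare; the interior point is a saddle.

unstable coexistence (outcome depends on initial conditions)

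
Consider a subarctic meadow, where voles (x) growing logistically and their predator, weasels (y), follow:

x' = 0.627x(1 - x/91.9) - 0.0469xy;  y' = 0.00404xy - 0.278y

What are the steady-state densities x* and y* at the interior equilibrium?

x* ≈ 68.8, y* ≈ 3.36

From dy/dt = 0 with y > 0: 0.00404x* = 0.278, so x* = 68.8.
Substitute into dx/dt = 0: 0.627(1 - 68.8/91.9) = 0.0469y*.
The bracket is 0.251, giving y* = 0.158/0.0469 = 3.36.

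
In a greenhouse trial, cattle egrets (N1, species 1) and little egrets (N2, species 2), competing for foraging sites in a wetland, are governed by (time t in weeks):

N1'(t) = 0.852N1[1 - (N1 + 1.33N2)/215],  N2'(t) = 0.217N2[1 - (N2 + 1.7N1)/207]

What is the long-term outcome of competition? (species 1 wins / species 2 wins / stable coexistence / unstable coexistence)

unstable coexistence (outcome depends on initial conditions)

Compare the nullcline intercepts: K1/α12 = 215/1.33 = 162 < K2 = 207; K2/α21 = 207/1.7 = 122 < K1 = 215.
Since both are reversed, neither can invade when rare; the interior point is a saddle.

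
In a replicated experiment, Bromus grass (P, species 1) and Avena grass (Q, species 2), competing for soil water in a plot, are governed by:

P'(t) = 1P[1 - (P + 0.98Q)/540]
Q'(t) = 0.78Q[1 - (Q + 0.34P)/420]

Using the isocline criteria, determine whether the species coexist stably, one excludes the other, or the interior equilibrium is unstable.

Compare the nullcline intercepts: K1/α12 = 540/0.98 = 551 > K2 = 420; K2/α21 = 420/0.34 = 1240 > K1 = 540.
Since both inequalities hold, each species can invade when rare, so the interior equilibrium is stable.

stable coexistence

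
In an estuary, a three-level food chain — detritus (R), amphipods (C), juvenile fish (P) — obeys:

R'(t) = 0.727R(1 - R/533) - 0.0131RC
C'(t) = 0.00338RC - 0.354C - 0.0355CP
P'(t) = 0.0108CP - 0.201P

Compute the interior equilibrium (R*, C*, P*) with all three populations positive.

R* ≈ 354, C* ≈ 18.6, P* ≈ 23.8

From dP/dt = 0: 0.0108C* = 0.201, so C* = 18.6.
From dR/dt = 0: 0.727(1 - R*/533) = 0.0131·18.6, giving R* = 533·(1 - 0.335) = 354.
From dC/dt = 0: 0.00338·354 - 0.354 = 0.0355P*, so P* = 0.843/0.0355 = 23.8.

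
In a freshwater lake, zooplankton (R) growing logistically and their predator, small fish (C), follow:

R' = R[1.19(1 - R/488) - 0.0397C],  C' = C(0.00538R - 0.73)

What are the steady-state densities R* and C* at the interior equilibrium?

R* ≈ 136, C* ≈ 21.6

From dC/dt = 0 with C > 0: 0.00538R* = 0.73, so R* = 136.
Substitute into dR/dt = 0: 1.19(1 - 136/488) = 0.0397C*.
The bracket is 0.722, giving C* = 0.859/0.0397 = 21.6.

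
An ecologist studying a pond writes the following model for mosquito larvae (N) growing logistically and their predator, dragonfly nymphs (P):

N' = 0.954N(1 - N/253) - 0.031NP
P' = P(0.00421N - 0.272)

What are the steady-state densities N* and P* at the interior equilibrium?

N* ≈ 64.6, P* ≈ 22.9

From dP/dt = 0 with P > 0: 0.00421N* = 0.272, so N* = 64.6.
Substitute into dN/dt = 0: 0.954(1 - 64.6/253) = 0.031P*.
The bracket is 0.745, giving P* = 0.71/0.031 = 22.9.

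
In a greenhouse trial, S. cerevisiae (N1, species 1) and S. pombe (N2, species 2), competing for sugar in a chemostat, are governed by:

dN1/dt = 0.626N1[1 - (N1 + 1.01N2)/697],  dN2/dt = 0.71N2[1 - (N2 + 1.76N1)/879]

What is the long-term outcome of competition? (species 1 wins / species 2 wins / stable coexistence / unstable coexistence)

Compare the nullcline intercepts: K1/α12 = 697/1.01 = 690 < K2 = 879; K2/α21 = 879/1.76 = 499 < K1 = 697.
Since both are reversed, neither can invade when rare; the interior point is a saddle.

unstable coexistence (outcome depends on initial conditions)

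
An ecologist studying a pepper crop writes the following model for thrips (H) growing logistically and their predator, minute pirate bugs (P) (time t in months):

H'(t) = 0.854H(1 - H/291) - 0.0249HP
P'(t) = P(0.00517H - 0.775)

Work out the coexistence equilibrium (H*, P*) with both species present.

H* ≈ 150, P* ≈ 16.6

From dP/dt = 0 with P > 0: 0.00517H* = 0.775, so H* = 150.
Substitute into dH/dt = 0: 0.854(1 - 150/291) = 0.0249P*.
The bracket is 0.485, giving P* = 0.414/0.0249 = 16.6.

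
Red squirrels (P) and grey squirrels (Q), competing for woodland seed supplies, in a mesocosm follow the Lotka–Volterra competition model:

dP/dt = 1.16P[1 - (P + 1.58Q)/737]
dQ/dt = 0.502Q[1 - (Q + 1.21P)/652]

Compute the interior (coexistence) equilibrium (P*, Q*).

Setting both brackets to zero gives the nullclines P + 1.58Q = 737 and 1.21P + Q = 652.
Substituting Q = 652 - 1.21P into the first: P(1 - 1.58·1.21) = 737 - 1.58·652.
So P* = -293/-0.912 = 322, and then Q* = 652 - 1.21·322 = 263.

P* ≈ 322, Q* ≈ 263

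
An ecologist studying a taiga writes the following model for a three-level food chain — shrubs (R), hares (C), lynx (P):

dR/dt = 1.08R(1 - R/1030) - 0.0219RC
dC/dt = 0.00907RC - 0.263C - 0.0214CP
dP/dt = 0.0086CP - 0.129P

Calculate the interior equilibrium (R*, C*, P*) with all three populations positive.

R* ≈ 717, C* ≈ 15, P* ≈ 291

From dP/dt = 0: 0.0086C* = 0.129, so C* = 15.
From dR/dt = 0: 1.08(1 - R*/1030) = 0.0219·15, giving R* = 1030·(1 - 0.304) = 717.
From dC/dt = 0: 0.00907·717 - 0.263 = 0.0214P*, so P* = 6.24/0.0214 = 291.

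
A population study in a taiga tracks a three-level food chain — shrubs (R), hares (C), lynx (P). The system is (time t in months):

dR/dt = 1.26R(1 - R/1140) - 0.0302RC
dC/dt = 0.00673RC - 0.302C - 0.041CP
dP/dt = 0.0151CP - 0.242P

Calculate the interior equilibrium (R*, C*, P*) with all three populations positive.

R* ≈ 702, C* ≈ 16, P* ≈ 108

From dP/dt = 0: 0.0151C* = 0.242, so C* = 16.
From dR/dt = 0: 1.26(1 - R*/1140) = 0.0302·16, giving R* = 1140·(1 - 0.384) = 702.
From dC/dt = 0: 0.00673·702 - 0.302 = 0.041P*, so P* = 4.42/0.041 = 108.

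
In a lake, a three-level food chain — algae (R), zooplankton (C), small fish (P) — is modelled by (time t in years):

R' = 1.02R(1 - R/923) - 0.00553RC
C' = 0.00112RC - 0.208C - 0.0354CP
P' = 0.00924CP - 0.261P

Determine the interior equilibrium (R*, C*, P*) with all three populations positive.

R* ≈ 782, C* ≈ 28.2, P* ≈ 18.9

From dP/dt = 0: 0.00924C* = 0.261, so C* = 28.2.
From dR/dt = 0: 1.02(1 - R*/923) = 0.00553·28.2, giving R* = 923·(1 - 0.153) = 782.
From dC/dt = 0: 0.00112·782 - 0.208 = 0.0354P*, so P* = 0.667/0.0354 = 18.9.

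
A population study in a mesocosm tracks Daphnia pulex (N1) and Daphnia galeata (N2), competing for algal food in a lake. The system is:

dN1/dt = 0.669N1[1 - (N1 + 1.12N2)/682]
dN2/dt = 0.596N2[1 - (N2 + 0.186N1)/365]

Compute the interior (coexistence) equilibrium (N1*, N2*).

Setting both brackets to zero gives the nullclines N1 + 1.12N2 = 682 and 0.186N1 + N2 = 365.
Substituting N2 = 365 - 0.186N1 into the first: N1(1 - 1.12·0.186) = 682 - 1.12·365.
So N1* = 273/0.792 = 345, and then N2* = 365 - 0.186·345 = 301.

N1* ≈ 345, N2* ≈ 301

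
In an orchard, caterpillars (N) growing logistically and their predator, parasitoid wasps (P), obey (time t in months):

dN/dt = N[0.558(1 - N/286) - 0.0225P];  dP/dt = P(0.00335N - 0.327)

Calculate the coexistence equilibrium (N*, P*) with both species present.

From dP/dt = 0 with P > 0: 0.00335N* = 0.327, so N* = 97.6.
Substitute into dN/dt = 0: 0.558(1 - 97.6/286) = 0.0225P*.
The bracket is 0.659, giving P* = 0.368/0.0225 = 16.3.

N* ≈ 97.6, P* ≈ 16.3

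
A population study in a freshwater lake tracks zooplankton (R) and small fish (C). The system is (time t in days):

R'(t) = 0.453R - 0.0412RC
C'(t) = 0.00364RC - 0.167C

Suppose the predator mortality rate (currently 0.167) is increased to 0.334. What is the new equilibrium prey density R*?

At the interior fixed point, setting dC/dt = 0 with C > 0 fixes R* = (predator death rate)/(RC coefficient) — independent of the other coefficients.
With the change, R* = 0.334/0.00364 = 91.8; it rises from 45.9.

R* ≈ 91.8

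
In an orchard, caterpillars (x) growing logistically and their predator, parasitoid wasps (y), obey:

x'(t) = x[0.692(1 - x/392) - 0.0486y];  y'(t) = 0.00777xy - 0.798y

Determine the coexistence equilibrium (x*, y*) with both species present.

From dy/dt = 0 with y > 0: 0.00777x* = 0.798, so x* = 103.
Substitute into dx/dt = 0: 0.692(1 - 103/392) = 0.0486y*.
The bracket is 0.738, giving y* = 0.511/0.0486 = 10.5.

x* ≈ 103, y* ≈ 10.5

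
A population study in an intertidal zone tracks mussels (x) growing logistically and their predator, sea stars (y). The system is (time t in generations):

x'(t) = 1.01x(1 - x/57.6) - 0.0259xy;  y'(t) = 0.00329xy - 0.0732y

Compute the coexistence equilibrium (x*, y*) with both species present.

x* ≈ 22.2, y* ≈ 23.9

From dy/dt = 0 with y > 0: 0.00329x* = 0.0732, so x* = 22.2.
Substitute into dx/dt = 0: 1.01(1 - 22.2/57.6) = 0.0259y*.
The bracket is 0.614, giving y* = 0.62/0.0259 = 23.9.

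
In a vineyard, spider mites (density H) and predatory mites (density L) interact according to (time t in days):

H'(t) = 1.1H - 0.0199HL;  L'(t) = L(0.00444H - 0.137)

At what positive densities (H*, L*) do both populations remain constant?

H* ≈ 30.9, L* ≈ 55.3

Set dL/dt = 0 with L > 0: 0.00444H - 0.137 = 0, so H* = 0.137/0.00444 = 30.9.
Set dH/dt = 0 with H > 0: 1.1 - 0.0199L = 0, so L* = 1.1/0.0199 = 55.3.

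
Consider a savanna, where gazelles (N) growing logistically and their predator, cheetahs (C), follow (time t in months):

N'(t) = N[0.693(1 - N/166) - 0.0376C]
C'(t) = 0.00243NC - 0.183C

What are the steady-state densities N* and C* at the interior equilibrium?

N* ≈ 75.3, C* ≈ 10.1

From dC/dt = 0 with C > 0: 0.00243N* = 0.183, so N* = 75.3.
Substitute into dN/dt = 0: 0.693(1 - 75.3/166) = 0.0376C*.
The bracket is 0.546, giving C* = 0.379/0.0376 = 10.1.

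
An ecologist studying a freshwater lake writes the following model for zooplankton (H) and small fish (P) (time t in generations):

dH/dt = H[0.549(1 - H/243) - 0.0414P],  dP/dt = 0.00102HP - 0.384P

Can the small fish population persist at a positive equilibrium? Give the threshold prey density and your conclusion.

Threshold H = 376; K < 376, so no, the predator goes extinct.

The predator equation gives dP/dt > 0 only when H > 0.384/0.00102 = 376.
Without the predator, H → K = 243. Since 243 < 376, the predator cannot invade.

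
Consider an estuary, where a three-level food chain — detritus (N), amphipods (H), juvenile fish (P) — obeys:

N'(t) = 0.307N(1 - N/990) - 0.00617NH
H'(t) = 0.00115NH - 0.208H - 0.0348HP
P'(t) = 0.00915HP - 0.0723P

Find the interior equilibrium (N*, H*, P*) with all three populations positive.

N* ≈ 833, H* ≈ 7.9, P* ≈ 21.5

From dP/dt = 0: 0.00915H* = 0.0723, so H* = 7.9.
From dN/dt = 0: 0.307(1 - N*/990) = 0.00617·7.9, giving N* = 990·(1 - 0.159) = 833.
From dH/dt = 0: 0.00115·833 - 0.208 = 0.0348P*, so P* = 0.75/0.0348 = 21.5.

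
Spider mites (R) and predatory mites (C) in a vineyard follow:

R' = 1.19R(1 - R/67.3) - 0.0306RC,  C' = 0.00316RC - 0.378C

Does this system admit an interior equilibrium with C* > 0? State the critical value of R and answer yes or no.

The predator equation gives dC/dt > 0 only when R > 0.378/0.00316 = 120.
Without the predator, R → K = 67.3. Since 67.3 < 120, the predator cannot invade.

Threshold R = 120; K < 120, so no, the predator goes extinct.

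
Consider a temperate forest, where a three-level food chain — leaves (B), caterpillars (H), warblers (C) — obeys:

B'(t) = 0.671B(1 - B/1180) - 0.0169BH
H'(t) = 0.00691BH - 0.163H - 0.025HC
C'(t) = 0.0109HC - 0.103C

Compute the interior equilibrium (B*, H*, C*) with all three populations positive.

B* ≈ 899, H* ≈ 9.45, C* ≈ 242

From dC/dt = 0: 0.0109H* = 0.103, so H* = 9.45.
From dB/dt = 0: 0.671(1 - B*/1180) = 0.0169·9.45, giving B* = 1180·(1 - 0.238) = 899.
From dH/dt = 0: 0.00691·899 - 0.163 = 0.025C*, so C* = 6.05/0.025 = 242.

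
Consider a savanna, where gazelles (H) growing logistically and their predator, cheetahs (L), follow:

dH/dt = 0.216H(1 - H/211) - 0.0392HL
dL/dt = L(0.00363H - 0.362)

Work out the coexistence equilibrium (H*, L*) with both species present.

From dL/dt = 0 with L > 0: 0.00363H* = 0.362, so H* = 99.7.
Substitute into dH/dt = 0: 0.216(1 - 99.7/211) = 0.0392L*.
The bracket is 0.527, giving L* = 0.114/0.0392 = 2.91.

H* ≈ 99.7, L* ≈ 2.91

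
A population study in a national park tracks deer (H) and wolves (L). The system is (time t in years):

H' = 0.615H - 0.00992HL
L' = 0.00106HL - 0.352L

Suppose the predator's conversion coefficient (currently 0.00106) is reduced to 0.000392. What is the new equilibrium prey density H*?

H* ≈ 898

At the interior fixed point, setting dL/dt = 0 with L > 0 fixes H* = (predator death rate)/(HL coefficient) — independent of the other coefficients.
With the change, H* = 0.352/0.000392 = 898; it rises from 332.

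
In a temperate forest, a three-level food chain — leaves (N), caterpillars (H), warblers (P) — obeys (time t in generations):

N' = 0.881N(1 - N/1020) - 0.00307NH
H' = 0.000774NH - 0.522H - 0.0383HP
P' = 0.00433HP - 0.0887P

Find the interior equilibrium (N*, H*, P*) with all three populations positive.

N* ≈ 947, H* ≈ 20.5, P* ≈ 5.51

From dP/dt = 0: 0.00433H* = 0.0887, so H* = 20.5.
From dN/dt = 0: 0.881(1 - N*/1020) = 0.00307·20.5, giving N* = 1020·(1 - 0.0714) = 947.
From dH/dt = 0: 0.000774·947 - 0.522 = 0.0383P*, so P* = 0.211/0.0383 = 5.51.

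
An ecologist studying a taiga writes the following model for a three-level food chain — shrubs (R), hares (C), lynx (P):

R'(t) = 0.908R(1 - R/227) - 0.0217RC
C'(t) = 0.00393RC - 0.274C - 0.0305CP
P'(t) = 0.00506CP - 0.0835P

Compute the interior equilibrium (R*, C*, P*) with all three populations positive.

R* ≈ 137, C* ≈ 16.5, P* ≈ 8.73

From dP/dt = 0: 0.00506C* = 0.0835, so C* = 16.5.
From dR/dt = 0: 0.908(1 - R*/227) = 0.0217·16.5, giving R* = 227·(1 - 0.394) = 137.
From dC/dt = 0: 0.00393·137 - 0.274 = 0.0305P*, so P* = 0.266/0.0305 = 8.73.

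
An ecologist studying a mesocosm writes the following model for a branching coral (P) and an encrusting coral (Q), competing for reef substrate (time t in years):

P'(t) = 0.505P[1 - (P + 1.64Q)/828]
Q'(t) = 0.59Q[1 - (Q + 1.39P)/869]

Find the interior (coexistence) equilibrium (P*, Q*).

Setting both brackets to zero gives the nullclines P + 1.64Q = 828 and 1.39P + Q = 869.
Substituting Q = 869 - 1.39P into the first: P(1 - 1.64·1.39) = 828 - 1.64·869.
So P* = -597/-1.28 = 467, and then Q* = 869 - 1.39·467 = 220.

P* ≈ 467, Q* ≈ 220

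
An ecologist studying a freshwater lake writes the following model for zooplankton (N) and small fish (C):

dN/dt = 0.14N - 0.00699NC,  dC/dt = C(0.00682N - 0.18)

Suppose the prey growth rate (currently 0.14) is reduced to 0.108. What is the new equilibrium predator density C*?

C* ≈ 15.5

At the interior fixed point, setting dN/dt = 0 with N > 0 fixes C* = (prey growth rate)/(NC coefficient) — independent of the other coefficients.
With the change, C* = 0.108/0.00699 = 15.5; it falls from 20.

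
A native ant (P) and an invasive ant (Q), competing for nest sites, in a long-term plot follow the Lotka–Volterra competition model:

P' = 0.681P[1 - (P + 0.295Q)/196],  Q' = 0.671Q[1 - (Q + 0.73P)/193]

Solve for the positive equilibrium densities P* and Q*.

Setting both brackets to zero gives the nullclines P + 0.295Q = 196 and 0.73P + Q = 193.
Substituting Q = 193 - 0.73P into the first: P(1 - 0.295·0.73) = 196 - 0.295·193.
So P* = 139/0.785 = 177, and then Q* = 193 - 0.73·177 = 63.6.

P* ≈ 177, Q* ≈ 63.6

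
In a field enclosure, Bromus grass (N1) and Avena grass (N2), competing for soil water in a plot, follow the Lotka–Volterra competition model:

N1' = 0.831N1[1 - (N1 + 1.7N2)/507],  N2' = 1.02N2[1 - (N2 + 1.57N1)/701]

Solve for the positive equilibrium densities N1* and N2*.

Setting both brackets to zero gives the nullclines N1 + 1.7N2 = 507 and 1.57N1 + N2 = 701.
Substituting N2 = 701 - 1.57N1 into the first: N1(1 - 1.7·1.57) = 507 - 1.7·701.
So N1* = -685/-1.67 = 410, and then N2* = 701 - 1.57·410 = 56.9.

N1* ≈ 410, N2* ≈ 56.9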